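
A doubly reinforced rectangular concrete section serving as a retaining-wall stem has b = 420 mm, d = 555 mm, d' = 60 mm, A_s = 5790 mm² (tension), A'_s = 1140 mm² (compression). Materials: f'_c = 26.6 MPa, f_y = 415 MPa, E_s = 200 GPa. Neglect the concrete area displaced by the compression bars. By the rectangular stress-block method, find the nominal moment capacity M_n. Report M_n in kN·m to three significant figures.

Assume both tension and compression steel yield.
Net tension couple steel: A_s − A'_s = 4650 mm².
a = (A_s − A'_s) f_y / (0.85 f'_c b) = 1929750/(0.85 × 26.6 × 420) = 203.21 mm.
c = a/β₁ = 203.21/0.85 = 239.07 mm; ε'_s = 0.003(c − d')/c = 0.0022 ≥ f_y/E_s = 0.0021, so compression steel does yield.
M_n = (A_s − A'_s) f_y (d − a/2) + A'_s f_y (d − d') = [1929750 × (555 − 101.605) + 473100 × (555 − 60)] × 10⁻⁶ = 874.94 + 234.18 = 1109.12 kN·m.

M_n ≈ 1110 kN·m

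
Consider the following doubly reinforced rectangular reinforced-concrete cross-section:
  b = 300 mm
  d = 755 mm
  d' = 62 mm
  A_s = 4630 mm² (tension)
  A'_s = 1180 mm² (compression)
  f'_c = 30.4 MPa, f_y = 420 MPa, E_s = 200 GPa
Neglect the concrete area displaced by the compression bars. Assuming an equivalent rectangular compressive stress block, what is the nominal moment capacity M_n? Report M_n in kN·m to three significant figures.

Assume both tension and compression steel yield.
Net tension couple steel: A_s − A'_s = 3450 mm².
a = (A_s − A'_s) f_y / (0.85 f'_c b) = 1449000/(0.85 × 30.4 × 300) = 186.92 mm.
c = a/β₁ = 186.92/0.833 = 224.39 mm; ε'_s = 0.003(c − d')/c = 0.0022 ≥ f_y/E_s = 0.0021, so compression steel does yield.
M_n = (A_s − A'_s) f_y (d − a/2) + A'_s f_y (d − d') = [1449000 × (755 − 93.46) + 495600 × (755 − 62)] × 10⁻⁶ = 958.57 + 343.45 = 1302.02 kN·m.

M_n ≈ 1300 kN·m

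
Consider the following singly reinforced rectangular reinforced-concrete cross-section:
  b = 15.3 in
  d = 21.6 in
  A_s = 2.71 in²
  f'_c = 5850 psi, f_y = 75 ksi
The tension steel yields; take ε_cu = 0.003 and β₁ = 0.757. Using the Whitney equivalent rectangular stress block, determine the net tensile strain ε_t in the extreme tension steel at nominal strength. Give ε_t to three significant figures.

a = A_s f_y/(0.85 f'_c b) = 2.672 in.
β₁ = 0.757, so c = a/β₁ = 2.672/0.757 = 3.530 in.
From the linear strain diagram with ε_cu = 0.003: ε_t = 0.003 (d − c)/c = 0.003 × (21.6 − 3.530)/3.530 = 0.0154.
Since ε_t ≥ 0.005, the section is tension-controlled.

ε_t ≈ 0.0154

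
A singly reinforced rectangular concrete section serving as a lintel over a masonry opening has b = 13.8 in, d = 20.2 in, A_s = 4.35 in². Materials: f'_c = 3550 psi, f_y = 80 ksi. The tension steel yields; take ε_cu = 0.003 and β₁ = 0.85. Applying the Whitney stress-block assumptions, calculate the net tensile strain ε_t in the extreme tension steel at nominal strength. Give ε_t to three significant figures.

a = A_s f_y/(0.85 f'_c b) = 8.357 in.
β₁ = 0.85, so c = a/β₁ = 8.357/0.85 = 9.832 in.
From the linear strain diagram with ε_cu = 0.003: ε_t = 0.003 (d − c)/c = 0.003 × (20.2 − 9.832)/9.832 = 0.00316.
ε_t < 0.004 — the section is over-reinforced for flexure under ACI limits.

ε_t ≈ 0.00316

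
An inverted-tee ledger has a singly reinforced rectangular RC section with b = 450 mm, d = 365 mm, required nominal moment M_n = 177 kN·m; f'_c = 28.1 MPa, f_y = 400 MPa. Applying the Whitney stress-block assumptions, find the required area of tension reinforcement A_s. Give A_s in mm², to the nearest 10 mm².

With M_n = 0.85 f'_c a b (d − a/2), solve the quadratic for a:
a = d − √(d² − 2M_n/(0.85 f'_c b)) = 365 − √(365² − 2 × 177×10⁶/(0.85 × 28.1 × 450)) = 48.31 mm.
A_s = 0.85 f'_c a b / f_y = 0.85 × 28.1 × 48.31 × 450 / 400 = 1298.1 mm².

A_s ≈ 1300 mm²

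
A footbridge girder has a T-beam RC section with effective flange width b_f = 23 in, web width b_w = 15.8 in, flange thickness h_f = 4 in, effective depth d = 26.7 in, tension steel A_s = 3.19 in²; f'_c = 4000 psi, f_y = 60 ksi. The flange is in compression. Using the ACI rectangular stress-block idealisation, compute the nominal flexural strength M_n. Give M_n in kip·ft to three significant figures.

Tension: T = A_s f_y = 3.19 × 60 = 191.4 kips.
Try a within the flange: a = T/(0.85 f'_c b_f) = 191.4/(0.85 × 4 × 23) = 2.448 in.
Since a = 2.448 ≤ h_f = 4 in, the stress block lies entirely in the flange; analyse as a rectangular beam of width b_f.
M_n = T(d − a/2) = 191.4 × (26.7 − 1.224) = 4876.1 kip·in.
M_n = 4876.1/12 = 406.34 kip·ft.

M_n ≈ 406 kip·ft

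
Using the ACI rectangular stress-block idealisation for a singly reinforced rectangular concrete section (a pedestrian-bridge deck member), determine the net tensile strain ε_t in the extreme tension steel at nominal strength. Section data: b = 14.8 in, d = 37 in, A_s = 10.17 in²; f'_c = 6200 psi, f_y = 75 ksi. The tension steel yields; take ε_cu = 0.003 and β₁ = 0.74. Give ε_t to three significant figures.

a = A_s f_y/(0.85 f'_c b) = 9.779 in.
β₁ = 0.74, so c = a/β₁ = 9.779/0.74 = 13.215 in.
From the linear strain diagram with ε_cu = 0.003: ε_t = 0.003 (d − c)/c = 0.003 × (37 − 13.215)/13.215 = 0.00540.
Since ε_t ≥ 0.005, the section is tension-controlled.

ε_t ≈ 0.00540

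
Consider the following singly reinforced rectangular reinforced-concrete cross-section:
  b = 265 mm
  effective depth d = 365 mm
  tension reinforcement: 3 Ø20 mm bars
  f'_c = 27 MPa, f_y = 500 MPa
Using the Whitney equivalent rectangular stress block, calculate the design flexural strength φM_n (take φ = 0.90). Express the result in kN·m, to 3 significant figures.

φM_n ≈ 138 kN·m

A_s = 3 × 314 = 942 mm².
T = A_s f_y = 942 × 500 = 471000 N = 471 kN.
From C = T: a = T/(0.85 f'_c b) = 471000/(0.85 × 27 × 265) = 77.44 mm.
M_n = T(d − a/2) = 471 kN × (365 − 38.72) mm = 153.68 kN·m.
φM_n = 0.90 × 153.68 = 138.31 kN·m.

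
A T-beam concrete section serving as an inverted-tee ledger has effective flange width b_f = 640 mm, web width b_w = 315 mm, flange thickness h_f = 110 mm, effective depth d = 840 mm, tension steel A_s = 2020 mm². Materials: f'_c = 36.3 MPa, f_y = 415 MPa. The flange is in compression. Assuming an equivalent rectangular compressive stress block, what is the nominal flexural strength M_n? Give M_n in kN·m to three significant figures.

Tension: T = A_s f_y = 2020 × 415 = 838300 N.
Try a within the flange: a = T/(0.85 f'_c b_f) = 838300/(0.85 × 36.3 × 640) = 42.45 mm.
Since a = 42.45 ≤ h_f = 110 mm, the stress block lies entirely in the flange; analyse as a rectangular beam of width b_f.
M_n = T(d − a/2) = 838300 × (840 − 21.225) = 686.38 × 10⁶ N·mm.
M_n = 686.38 kN·m.

M_n ≈ 686 kN·m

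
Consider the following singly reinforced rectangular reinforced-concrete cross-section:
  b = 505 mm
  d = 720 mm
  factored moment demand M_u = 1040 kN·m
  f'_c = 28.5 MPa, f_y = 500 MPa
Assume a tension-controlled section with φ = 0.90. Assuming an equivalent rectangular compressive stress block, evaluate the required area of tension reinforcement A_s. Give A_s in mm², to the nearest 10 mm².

M_n = M_u/φ = 1040/0.90 = 1155.56 kN·m.
With M_n = 0.85 f'_c a b (d − a/2), solve the quadratic for a:
a = d − √(d² − 2M_n/(0.85 f'_c b)) = 720 − √(720² − 2 × 1155.56×10⁶/(0.85 × 28.5 × 505)) = 145.99 mm.
A_s = 0.85 f'_c a b / f_y = 0.85 × 28.5 × 145.99 × 505 / 500 = 3572.0 mm².

A_s ≈ 3570 mm²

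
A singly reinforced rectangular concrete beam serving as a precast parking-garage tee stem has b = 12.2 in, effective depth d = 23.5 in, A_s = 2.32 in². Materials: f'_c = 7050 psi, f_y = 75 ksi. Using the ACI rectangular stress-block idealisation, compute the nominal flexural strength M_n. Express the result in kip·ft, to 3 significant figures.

M_n ≈ 323 kip·ft

T = A_s f_y = 2.32 × 75 = 174 kips.
a = T/(0.85 f'_c b) = 174/(0.85 × 7.05 × 12.2) = 2.380 in.
M_n = T(d − a/2) = 174 × (23.5 − 1.19) = 3881.9 kip·in = 3881.9/12 = 323.49 kip·ft.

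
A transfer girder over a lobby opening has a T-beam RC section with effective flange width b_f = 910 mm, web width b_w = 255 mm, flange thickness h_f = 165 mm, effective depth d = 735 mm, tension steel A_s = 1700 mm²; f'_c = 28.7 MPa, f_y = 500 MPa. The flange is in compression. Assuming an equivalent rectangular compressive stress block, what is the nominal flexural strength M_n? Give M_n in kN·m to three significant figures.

M_n ≈ 608 kN·m

Tension: T = A_s f_y = 1700 × 500 = 850000 N.
Try a within the flange: a = T/(0.85 f'_c b_f) = 850000/(0.85 × 28.7 × 910) = 38.29 mm.
Since a = 38.29 ≤ h_f = 165 mm, the stress block lies entirely in the flange; analyse as a rectangular beam of width b_f.
M_n = T(d − a/2) = 850000 × (735 − 19.145) = 608.48 × 10⁶ N·mm.
M_n = 608.48 kN·m.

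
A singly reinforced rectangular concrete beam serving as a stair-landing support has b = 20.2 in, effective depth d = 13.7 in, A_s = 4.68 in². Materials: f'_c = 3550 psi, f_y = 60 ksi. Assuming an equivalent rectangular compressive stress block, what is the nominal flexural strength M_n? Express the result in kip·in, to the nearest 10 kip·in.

M_n ≈ 3200 kip·in

T = A_s f_y = 4.68 × 60 = 280.8 kips.
a = T/(0.85 f'_c b) = 280.8/(0.85 × 3.55 × 20.2) = 4.607 in.
M_n = T(d − a/2) = 280.8 × (13.7 − 2.3035) = 3200.1 kip·in.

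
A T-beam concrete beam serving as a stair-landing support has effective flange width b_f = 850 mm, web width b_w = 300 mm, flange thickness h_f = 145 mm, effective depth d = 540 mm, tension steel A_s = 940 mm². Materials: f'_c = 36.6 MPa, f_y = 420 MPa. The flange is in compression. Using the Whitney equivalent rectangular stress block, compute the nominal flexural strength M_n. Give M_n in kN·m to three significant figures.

Tension: T = A_s f_y = 940 × 420 = 394800 N.
Try a within the flange: a = T/(0.85 f'_c b_f) = 394800/(0.85 × 36.6 × 850) = 14.93 mm.
Since a = 14.93 ≤ h_f = 145 mm, the stress block lies entirely in the flange; analyse as a rectangular beam of width b_f.
M_n = T(d − a/2) = 394800 × (540 − 7.465) = 210.24 × 10⁶ N·mm.
M_n = 210.24 kN·m.

M_n ≈ 210 kN·m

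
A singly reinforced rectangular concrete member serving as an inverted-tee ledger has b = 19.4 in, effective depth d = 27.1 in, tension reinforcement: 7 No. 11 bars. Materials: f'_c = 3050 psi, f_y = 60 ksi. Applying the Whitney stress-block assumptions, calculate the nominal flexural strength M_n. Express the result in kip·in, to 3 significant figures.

A_s = 7 × 1.56 = 10.92 in².
T = A_s f_y = 10.92 × 60 = 655.2 kips.
a = T/(0.85 f'_c b) = 655.2/(0.85 × 3.05 × 19.4) = 13.027 in.
M_n = T(d − a/2) = 655.2 × (27.1 − 6.5135) = 13488.3 kip·in.

M_n ≈ 13500 kip·in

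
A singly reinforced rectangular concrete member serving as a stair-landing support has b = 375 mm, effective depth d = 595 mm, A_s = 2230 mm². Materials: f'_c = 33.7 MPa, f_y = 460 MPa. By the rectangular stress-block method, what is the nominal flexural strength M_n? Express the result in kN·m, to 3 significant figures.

T = A_s f_y = 2230 × 460 = 1025800 N = 1025.8 kN.
From C = T: a = T/(0.85 f'_c b) = 1025800/(0.85 × 33.7 × 375) = 95.50 mm.
M_n = T(d − a/2) = 1025.8 kN × (595 − 47.75) mm = 561.37 kN·m.

M_n ≈ 561 kN·m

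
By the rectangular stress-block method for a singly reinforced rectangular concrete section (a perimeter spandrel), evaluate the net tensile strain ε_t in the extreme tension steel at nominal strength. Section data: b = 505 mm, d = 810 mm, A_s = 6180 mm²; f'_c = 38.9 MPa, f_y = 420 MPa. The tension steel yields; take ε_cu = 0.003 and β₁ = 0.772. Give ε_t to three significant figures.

a = A_s f_y/(0.85 f'_c b) = 155.45 mm.
β₁ = 0.772, so c = a/β₁ = 155.45/0.772 = 201.36 mm.
From the linear strain diagram with ε_cu = 0.003: ε_t = 0.003 (d − c)/c = 0.003 × (810 − 201.36)/201.36 = 0.00907.
Since ε_t ≥ 0.005, the section is tension-controlled.

ε_t ≈ 0.00907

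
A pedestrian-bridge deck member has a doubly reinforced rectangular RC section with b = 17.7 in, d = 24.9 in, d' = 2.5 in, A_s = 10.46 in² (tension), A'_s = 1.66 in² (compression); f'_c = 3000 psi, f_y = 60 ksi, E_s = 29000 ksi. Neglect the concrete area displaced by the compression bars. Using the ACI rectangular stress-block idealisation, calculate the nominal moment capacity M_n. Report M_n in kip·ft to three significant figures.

M_n ≈ 1020 kip·ft

Assume both steels yield.
a = (A_s − A'_s) f_y/(0.85 f'_c b) = (10.46 − 1.66) × 60/(0.85 × 3 × 17.7) = 11.698 in.
c = a/β₁ = 11.698/0.85 = 13.762 in; ε'_s = 0.003(c − d')/c = 0.0025 ≥ ε_y = 0.0021, so the compression steel yields.
M_n = (A_s − A'_s) f_y (d − a/2) + A'_s f_y (d − d') = 528 × (24.9 − 5.849) + 99.6 × (24.9 − 2.5) = 10058.9 + 2231.0 = 12289.9 kip·in = 12289.9/12 = 1024.16 kip·ft.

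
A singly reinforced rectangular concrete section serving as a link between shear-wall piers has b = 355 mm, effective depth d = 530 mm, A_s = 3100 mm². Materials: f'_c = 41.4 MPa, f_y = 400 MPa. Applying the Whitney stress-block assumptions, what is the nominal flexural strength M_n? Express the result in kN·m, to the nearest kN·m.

M_n ≈ 596 kN·m

T = A_s f_y = 3100 × 400 = 1240000 N = 1240 kN.
From C = T: a = T/(0.85 f'_c b) = 1240000/(0.85 × 41.4 × 355) = 99.26 mm.
M_n = T(d − a/2) = 1240 kN × (530 − 49.63) mm = 595.66 kN·m.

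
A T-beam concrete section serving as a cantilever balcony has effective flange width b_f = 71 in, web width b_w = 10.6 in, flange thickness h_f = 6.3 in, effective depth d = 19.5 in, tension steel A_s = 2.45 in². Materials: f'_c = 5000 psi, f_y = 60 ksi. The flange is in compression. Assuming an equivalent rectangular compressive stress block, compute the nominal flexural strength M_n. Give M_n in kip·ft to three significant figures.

M_n ≈ 236 kip·ft

Tension: T = A_s f_y = 2.45 × 60 = 147 kips.
Try a within the flange: a = T/(0.85 f'_c b_f) = 147/(0.85 × 5 × 71) = 0.487 in.
Since a = 0.487 ≤ h_f = 6.3 in, the stress block lies entirely in the flange; analyse as a rectangular beam of width b_f.
M_n = T(d − a/2) = 147 × (19.5 − 0.2435) = 2830.7 kip·in.
M_n = 2830.7/12 = 235.89 kip·ft.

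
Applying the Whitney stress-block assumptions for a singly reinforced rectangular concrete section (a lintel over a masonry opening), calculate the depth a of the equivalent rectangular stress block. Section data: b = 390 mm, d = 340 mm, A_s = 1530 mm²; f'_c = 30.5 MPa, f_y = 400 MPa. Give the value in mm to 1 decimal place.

a ≈ 60.5 mm

T = A_s f_y = 1530 × 400 = 612000 N = 612 kN.
Setting C = 0.85 f'_c a b equal to T: a = 612000/(0.85 × 30.5 × 390) = 60.5 mm.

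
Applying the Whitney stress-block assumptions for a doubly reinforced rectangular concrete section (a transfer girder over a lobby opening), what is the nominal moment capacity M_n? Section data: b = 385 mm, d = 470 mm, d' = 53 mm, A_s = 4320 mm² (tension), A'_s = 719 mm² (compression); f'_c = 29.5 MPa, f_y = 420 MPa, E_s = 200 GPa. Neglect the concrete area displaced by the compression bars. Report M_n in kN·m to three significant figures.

M_n ≈ 718 kN·m

Assume both tension and compression steel yield.
Net tension couple steel: A_s − A'_s = 3601 mm².
a = (A_s − A'_s) f_y / (0.85 f'_c b) = 1512420/(0.85 × 29.5 × 385) = 156.66 mm.
c = a/β₁ = 156.66/0.839 = 186.72 mm; ε'_s = 0.003(c − d')/c = 0.0021 ≥ f_y/E_s = 0.0021, so compression steel does yield.
M_n = (A_s − A'_s) f_y (d − a/2) + A'_s f_y (d − d') = [1512420 × (470 − 78.33) + 301980 × (470 − 53)] × 10⁻⁶ = 592.37 + 125.93 = 718.30 kN·m.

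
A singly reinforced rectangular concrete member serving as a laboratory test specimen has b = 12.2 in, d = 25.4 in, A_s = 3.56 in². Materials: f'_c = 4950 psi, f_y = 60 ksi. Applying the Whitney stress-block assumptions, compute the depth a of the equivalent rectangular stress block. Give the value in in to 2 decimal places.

a ≈ 4.16 in

T = A_s f_y = 3.56 × 60 = 213.6 kips.
a = T/(0.85 f'_c b) = 213.6/(0.85 × 4.95 × 12.2) = 4.16 in.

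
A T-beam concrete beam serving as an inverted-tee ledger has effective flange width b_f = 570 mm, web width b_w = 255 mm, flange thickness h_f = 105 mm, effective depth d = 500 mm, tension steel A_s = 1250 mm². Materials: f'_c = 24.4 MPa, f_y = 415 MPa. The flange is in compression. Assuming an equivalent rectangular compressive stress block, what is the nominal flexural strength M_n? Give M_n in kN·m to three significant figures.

Tension: T = A_s f_y = 1250 × 415 = 518750 N.
Try a within the flange: a = T/(0.85 f'_c b_f) = 518750/(0.85 × 24.4 × 570) = 43.88 mm.
Since a = 43.88 ≤ h_f = 105 mm, the stress block lies entirely in the flange; analyse as a rectangular beam of width b_f.
M_n = T(d − a/2) = 518750 × (500 − 21.94) = 247.99 × 10⁶ N·mm.
M_n = 247.99 kN·m.

M_n ≈ 248 kN·m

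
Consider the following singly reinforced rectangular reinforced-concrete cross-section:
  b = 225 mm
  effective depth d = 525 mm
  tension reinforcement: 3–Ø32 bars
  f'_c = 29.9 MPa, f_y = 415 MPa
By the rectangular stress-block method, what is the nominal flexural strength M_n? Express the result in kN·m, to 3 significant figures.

A_s = 3 × 804 = 2412 mm².
T = A_s f_y = 2412 × 415 = 1000980 N = 1000.98 kN.
From C = T: a = T/(0.85 f'_c b) = 1000980/(0.85 × 29.9 × 225) = 175.05 mm.
M_n = T(d − a/2) = 1000.98 kN × (525 − 87.525) mm = 437.90 kN·m.

M_n ≈ 438 kN·m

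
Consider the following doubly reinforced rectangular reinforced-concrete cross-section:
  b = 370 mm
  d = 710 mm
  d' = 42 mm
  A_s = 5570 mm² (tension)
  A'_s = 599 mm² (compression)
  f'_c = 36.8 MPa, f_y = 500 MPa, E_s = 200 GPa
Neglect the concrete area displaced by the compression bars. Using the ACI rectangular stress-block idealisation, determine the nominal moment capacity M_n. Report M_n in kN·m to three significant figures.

Assume both tension and compression steel yield.
Net tension couple steel: A_s − A'_s = 4971 mm².
a = (A_s − A'_s) f_y / (0.85 f'_c b) = 2485500/(0.85 × 36.8 × 370) = 214.76 mm.
c = a/β₁ = 214.76/0.787 = 272.88 mm; ε'_s = 0.003(c − d')/c = 0.0025 ≥ f_y/E_s = 0.0025, so compression steel does yield.
M_n = (A_s − A'_s) f_y (d − a/2) + A'_s f_y (d − d') = [2485500 × (710 − 107.38) + 299500 × (710 − 42)] × 10⁻⁶ = 1497.81 + 200.07 = 1697.88 kN·m.

M_n ≈ 1700 kN·m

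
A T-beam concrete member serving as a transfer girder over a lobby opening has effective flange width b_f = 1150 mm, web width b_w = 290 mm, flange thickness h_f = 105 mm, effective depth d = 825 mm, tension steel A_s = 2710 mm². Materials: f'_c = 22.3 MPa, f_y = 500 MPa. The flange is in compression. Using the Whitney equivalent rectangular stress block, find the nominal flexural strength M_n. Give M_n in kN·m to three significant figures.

M_n ≈ 1080 kN·m

Tension: T = A_s f_y = 2710 × 500 = 1355000 N.
Try a within the flange: a = T/(0.85 f'_c b_f) = 1355000/(0.85 × 22.3 × 1150) = 62.16 mm.
Since a = 62.16 ≤ h_f = 105 mm, the stress block lies entirely in the flange; analyse as a rectangular beam of width b_f.
M_n = T(d − a/2) = 1355000 × (825 − 31.08) = 1075.76 × 10⁶ N·mm.
M_n = 1075.76 kN·m.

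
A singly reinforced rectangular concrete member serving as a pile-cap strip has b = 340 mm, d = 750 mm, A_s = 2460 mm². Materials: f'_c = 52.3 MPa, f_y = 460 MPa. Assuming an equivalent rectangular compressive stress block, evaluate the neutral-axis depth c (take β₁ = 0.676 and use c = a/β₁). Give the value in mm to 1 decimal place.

T = A_s f_y = 2460 × 460 = 1131600 N = 1131.6 kN.
Setting C = 0.85 f'_c a b equal to T: a = 1131600/(0.85 × 52.3 × 340) = 74.868 mm.
With β₁ = 0.676, c = a/β₁ = 74.868/0.676 = 110.8 mm.

c ≈ 110.8 mm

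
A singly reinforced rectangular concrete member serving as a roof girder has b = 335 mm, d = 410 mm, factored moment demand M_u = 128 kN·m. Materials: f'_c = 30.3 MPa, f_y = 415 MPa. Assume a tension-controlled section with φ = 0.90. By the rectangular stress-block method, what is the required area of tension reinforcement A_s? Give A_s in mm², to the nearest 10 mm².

A_s ≈ 880 mm²

M_n = M_u/φ = 128/0.90 = 142.222 kN·m.
With M_n = 0.85 f'_c a b (d − a/2), solve the quadratic for a:
a = d − √(d² − 2M_n/(0.85 f'_c b)) = 410 − √(410² − 2 × 142.222×10⁶/(0.85 × 30.3 × 335)) = 42.40 mm.
A_s = 0.85 f'_c a b / f_y = 0.85 × 30.3 × 42.40 × 335 / 415 = 881.5 mm².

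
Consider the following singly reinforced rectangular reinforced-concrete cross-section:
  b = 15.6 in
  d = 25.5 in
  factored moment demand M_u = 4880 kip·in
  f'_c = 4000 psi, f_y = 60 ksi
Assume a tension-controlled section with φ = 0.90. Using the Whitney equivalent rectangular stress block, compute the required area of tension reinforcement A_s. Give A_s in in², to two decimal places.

M_n = M_u/φ = 4880/0.90 = 5422.22 kip·in.
From M_n = 0.85 f'_c a b (d − a/2):
a = d − √(d² − 2M_n/(0.85 f'_c b)) = 25.5 − √(25.5² − 2 × 5422.22/(0.85 × 4 × 15.6)) = 4.386 in.
A_s = 0.85 f'_c a b / f_y = 0.85 × 4 × 4.386 × 15.6 / 60 = 3.877 in².

A_s ≈ 3.88 in²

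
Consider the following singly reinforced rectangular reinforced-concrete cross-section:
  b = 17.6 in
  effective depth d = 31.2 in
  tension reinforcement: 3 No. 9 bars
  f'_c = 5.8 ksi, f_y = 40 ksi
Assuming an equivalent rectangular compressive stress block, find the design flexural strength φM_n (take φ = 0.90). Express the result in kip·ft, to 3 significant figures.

φM_n ≈ 275 kip·ft

A_s = 3 × 1 = 3 in².
T = A_s f_y = 3 × 40 = 120 kips.
a = T/(0.85 f'_c b) = 120/(0.85 × 5.8 × 17.6) = 1.383 in.
M_n = T(d − a/2) = 120 × (31.2 − 0.6915) = 3661.0 kip·in = 3661.0/12 = 305.08 kip·ft.
φM_n = 0.90 × 305.08 = 274.57 kip·ft.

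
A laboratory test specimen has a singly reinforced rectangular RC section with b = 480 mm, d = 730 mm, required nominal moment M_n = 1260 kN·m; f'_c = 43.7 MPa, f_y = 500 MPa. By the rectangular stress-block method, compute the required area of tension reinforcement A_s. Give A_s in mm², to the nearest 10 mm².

With M_n = 0.85 f'_c a b (d − a/2), solve the quadratic for a:
a = d − √(d² − 2M_n/(0.85 f'_c b)) = 730 − √(730² − 2 × 1260×10⁶/(0.85 × 43.7 × 480)) = 104.25 mm.
A_s = 0.85 f'_c a b / f_y = 0.85 × 43.7 × 104.25 × 480 / 500 = 3717.5 mm².

A_s ≈ 3720 mm²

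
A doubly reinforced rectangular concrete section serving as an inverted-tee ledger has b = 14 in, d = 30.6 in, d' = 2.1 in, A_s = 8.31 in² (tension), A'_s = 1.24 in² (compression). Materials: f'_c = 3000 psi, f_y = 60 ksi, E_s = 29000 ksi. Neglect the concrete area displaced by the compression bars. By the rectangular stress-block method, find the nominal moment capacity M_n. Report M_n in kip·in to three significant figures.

Assume both steels yield.
a = (A_s − A'_s) f_y/(0.85 f'_c b) = (8.31 − 1.24) × 60/(0.85 × 3 × 14) = 11.882 in.
c = a/β₁ = 11.882/0.85 = 13.979 in; ε'_s = 0.003(c − d')/c = 0.0025 ≥ ε_y = 0.0021, so the compression steel yields.
M_n = (A_s − A'_s) f_y (d − a/2) + A'_s f_y (d − d') = 424.2 × (30.6 − 5.941) + 74.4 × (30.6 − 2.1) = 10460.3 + 2120.4 = 12580.7 kip·in.

M_n ≈ 12600 kip·in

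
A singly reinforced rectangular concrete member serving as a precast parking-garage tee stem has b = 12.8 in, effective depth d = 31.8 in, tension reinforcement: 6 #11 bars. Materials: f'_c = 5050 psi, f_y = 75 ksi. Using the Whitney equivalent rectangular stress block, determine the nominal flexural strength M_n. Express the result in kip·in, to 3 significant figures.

M_n ≈ 17800 kip·in

A_s = 6 × 1.56 = 9.36 in².
T = A_s f_y = 9.36 × 75 = 702 kips.
a = T/(0.85 f'_c b) = 702/(0.85 × 5.05 × 12.8) = 12.777 in.
M_n = T(d − a/2) = 702 × (31.8 − 6.3885) = 17838.9 kip·in.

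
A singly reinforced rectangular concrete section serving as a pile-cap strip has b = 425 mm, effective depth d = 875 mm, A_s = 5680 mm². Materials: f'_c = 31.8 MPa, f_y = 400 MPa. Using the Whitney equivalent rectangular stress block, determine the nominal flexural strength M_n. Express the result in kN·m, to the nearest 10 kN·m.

M_n ≈ 1760 kN·m

T = A_s f_y = 5680 × 400 = 2272000 N = 2272 kN.
From C = T: a = T/(0.85 f'_c b) = 2272000/(0.85 × 31.8 × 425) = 197.78 mm.
M_n = T(d − a/2) = 2272 kN × (875 − 98.89) mm = 1763.32 kN·m.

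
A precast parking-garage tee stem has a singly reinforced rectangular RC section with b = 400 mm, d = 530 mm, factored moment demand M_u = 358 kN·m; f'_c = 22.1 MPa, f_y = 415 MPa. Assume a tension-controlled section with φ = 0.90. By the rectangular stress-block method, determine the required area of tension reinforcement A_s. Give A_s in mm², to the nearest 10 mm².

M_n = M_u/φ = 358/0.90 = 397.778 kN·m.
With M_n = 0.85 f'_c a b (d − a/2), solve the quadratic for a:
a = d − √(d² − 2M_n/(0.85 f'_c b)) = 530 − √(530² − 2 × 397.778×10⁶/(0.85 × 22.1 × 400)) = 111.64 mm.
A_s = 0.85 f'_c a b / f_y = 0.85 × 22.1 × 111.64 × 400 / 415 = 2021.4 mm².

A_s ≈ 2020 mm²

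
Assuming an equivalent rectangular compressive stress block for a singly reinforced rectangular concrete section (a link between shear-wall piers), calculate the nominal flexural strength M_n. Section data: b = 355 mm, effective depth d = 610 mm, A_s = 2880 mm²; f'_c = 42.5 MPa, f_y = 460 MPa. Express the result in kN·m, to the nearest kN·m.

M_n ≈ 740 kN·m

T = A_s f_y = 2880 × 460 = 1324800 N = 1324.8 kN.
From C = T: a = T/(0.85 f'_c b) = 1324800/(0.85 × 42.5 × 355) = 103.30 mm.
M_n = T(d − a/2) = 1324.8 kN × (610 − 51.65) mm = 739.70 kN·m.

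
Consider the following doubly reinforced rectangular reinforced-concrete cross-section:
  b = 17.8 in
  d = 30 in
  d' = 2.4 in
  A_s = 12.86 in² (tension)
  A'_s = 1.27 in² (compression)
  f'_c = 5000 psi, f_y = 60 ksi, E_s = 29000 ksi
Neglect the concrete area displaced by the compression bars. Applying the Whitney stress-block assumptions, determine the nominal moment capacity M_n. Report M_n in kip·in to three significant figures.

M_n ≈ 19800 kip·in

Assume both steels yield.
a = (A_s − A'_s) f_y/(0.85 f'_c b) = (12.86 − 1.27) × 60/(0.85 × 5 × 17.8) = 9.192 in.
c = a/β₁ = 9.192/0.8 = 11.490 in; ε'_s = 0.003(c − d')/c = 0.0024 ≥ ε_y = 0.0021, so the compression steel yields.
M_n = (A_s − A'_s) f_y (d − a/2) + A'_s f_y (d − d') = 695.4 × (30 − 4.596) + 76.2 × (30 − 2.4) = 17665.9 + 2103.1 = 19769.0 kip·in.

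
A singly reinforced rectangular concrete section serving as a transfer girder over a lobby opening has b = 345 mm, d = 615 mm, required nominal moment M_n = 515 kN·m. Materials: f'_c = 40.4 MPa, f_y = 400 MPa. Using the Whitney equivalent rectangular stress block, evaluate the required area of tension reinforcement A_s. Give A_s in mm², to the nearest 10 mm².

With M_n = 0.85 f'_c a b (d − a/2), solve the quadratic for a:
a = d − √(d² − 2M_n/(0.85 f'_c b)) = 615 − √(615² − 2 × 515×10⁶/(0.85 × 40.4 × 345)) = 75.29 mm.
A_s = 0.85 f'_c a b / f_y = 0.85 × 40.4 × 75.29 × 345 / 400 = 2230.0 mm².

A_s ≈ 2230 mm²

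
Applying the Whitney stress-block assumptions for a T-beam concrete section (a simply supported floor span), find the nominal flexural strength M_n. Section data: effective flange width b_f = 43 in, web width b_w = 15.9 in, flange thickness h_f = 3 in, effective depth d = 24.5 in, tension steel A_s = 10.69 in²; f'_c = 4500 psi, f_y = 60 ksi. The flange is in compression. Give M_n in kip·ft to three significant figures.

Tension: T = A_s f_y = 10.69 × 60 = 641.4 kips.
Try a within the flange: a = T/(0.85 f'_c b_f) = 641.4/(0.85 × 4.5 × 43) = 3.900 in.
a = 3.900 > h_f = 3 in: the block extends into the web. Split into flange-overhang and web parts.
C_f = 0.85 f'_c (b_f − b_w) h_f = 0.85 × 4.5 × (43 − 15.9) × 3 = 311.0 kips.
Remaining web compression depth: a_w = (T − C_f)/(0.85 f'_c b_w) = (641.4 − 311.0)/(0.85 × 4.5 × 15.9) = 5.433 in.
M_n = C_f(d − h_f/2) + (T − C_f)(d − a_w/2) = 311.0 × (24.5 − 1.5) + 330.4 × (24.5 − 2.7165) = 7153.0 + 7197.3 = 14350.3 kip·in.
M_n = 14350.3/12 = 1195.86 kip·ft.

M_n ≈ 1200 kip·ft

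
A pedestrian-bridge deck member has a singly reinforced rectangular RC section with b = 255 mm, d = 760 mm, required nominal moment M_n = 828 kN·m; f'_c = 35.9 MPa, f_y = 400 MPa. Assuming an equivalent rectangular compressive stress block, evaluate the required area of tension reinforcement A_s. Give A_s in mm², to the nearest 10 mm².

A_s ≈ 3040 mm²

With M_n = 0.85 f'_c a b (d − a/2), solve the quadratic for a:
a = d − √(d² − 2M_n/(0.85 f'_c b)) = 760 − √(760² − 2 × 828×10⁶/(0.85 × 35.9 × 255)) = 156.03 mm.
A_s = 0.85 f'_c a b / f_y = 0.85 × 35.9 × 156.03 × 255 / 400 = 3035.3 mm².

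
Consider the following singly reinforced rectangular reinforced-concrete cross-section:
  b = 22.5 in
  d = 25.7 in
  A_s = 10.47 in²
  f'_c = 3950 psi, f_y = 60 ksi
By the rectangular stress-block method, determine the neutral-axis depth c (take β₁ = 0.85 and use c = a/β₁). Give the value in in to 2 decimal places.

T = A_s f_y = 10.47 × 60 = 628.2 kips.
a = T/(0.85 f'_c b) = 628.2/(0.85 × 3.95 × 22.5) = 8.3157 in.
With β₁ = 0.85, c = a/β₁ = 8.3157/0.85 = 9.78 in.

c ≈ 9.78 in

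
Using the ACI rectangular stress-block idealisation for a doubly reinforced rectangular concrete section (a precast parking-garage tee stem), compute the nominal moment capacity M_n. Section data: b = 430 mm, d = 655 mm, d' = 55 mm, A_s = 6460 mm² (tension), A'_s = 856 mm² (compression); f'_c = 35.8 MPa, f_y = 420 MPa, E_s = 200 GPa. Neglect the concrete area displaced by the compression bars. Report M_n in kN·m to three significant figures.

M_n ≈ 1550 kN·m

Assume both tension and compression steel yield.
Net tension couple steel: A_s − A'_s = 5604 mm².
a = (A_s − A'_s) f_y / (0.85 f'_c b) = 2353680/(0.85 × 35.8 × 430) = 179.88 mm.
c = a/β₁ = 179.88/0.794 = 226.55 mm; ε'_s = 0.003(c − d')/c = 0.0023 ≥ f_y/E_s = 0.0021, so compression steel does yield.
M_n = (A_s − A'_s) f_y (d − a/2) + A'_s f_y (d − d') = [2353680 × (655 − 89.94) + 359520 × (655 − 55)] × 10⁻⁶ = 1329.97 + 215.71 = 1545.68 kN·m.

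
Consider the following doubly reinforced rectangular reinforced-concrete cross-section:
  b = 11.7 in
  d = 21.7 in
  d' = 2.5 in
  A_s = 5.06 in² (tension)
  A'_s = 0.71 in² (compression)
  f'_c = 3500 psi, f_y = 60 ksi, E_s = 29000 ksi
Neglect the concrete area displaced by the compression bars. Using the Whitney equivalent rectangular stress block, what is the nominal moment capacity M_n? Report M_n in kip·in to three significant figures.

M_n ≈ 5500 kip·in

Assume both steels yield.
a = (A_s − A'_s) f_y/(0.85 f'_c b) = (5.06 − 0.71) × 60/(0.85 × 3.5 × 11.7) = 7.498 in.
c = a/β₁ = 7.498/0.85 = 8.821 in; ε'_s = 0.003(c − d')/c = 0.0021 ≥ ε_y = 0.0021, so the compression steel yields.
M_n = (A_s − A'_s) f_y (d − a/2) + A'_s f_y (d − d') = 261 × (21.7 − 3.749) + 42.6 × (21.7 − 2.5) = 4685.2 + 817.9 = 5503.1 kip·in.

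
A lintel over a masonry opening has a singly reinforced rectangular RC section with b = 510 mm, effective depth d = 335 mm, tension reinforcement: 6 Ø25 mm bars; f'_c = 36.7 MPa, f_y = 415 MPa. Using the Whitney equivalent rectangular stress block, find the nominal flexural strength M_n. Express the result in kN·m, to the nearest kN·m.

A_s = 6 × 491 = 2946 mm².
T = A_s f_y = 2946 × 415 = 1222590 N = 1222.59 kN.
From C = T: a = T/(0.85 f'_c b) = 1222590/(0.85 × 36.7 × 510) = 76.85 mm.
M_n = T(d − a/2) = 1222.59 kN × (335 − 38.425) mm = 362.59 kN·m.

M_n ≈ 363 kN·m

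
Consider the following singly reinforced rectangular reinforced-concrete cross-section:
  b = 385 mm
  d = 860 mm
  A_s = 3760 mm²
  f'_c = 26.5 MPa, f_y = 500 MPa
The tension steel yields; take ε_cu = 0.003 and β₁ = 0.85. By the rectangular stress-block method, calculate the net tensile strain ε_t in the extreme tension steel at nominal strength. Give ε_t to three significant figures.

a = A_s f_y/(0.85 f'_c b) = 216.79 mm.
β₁ = 0.85, so c = a/β₁ = 216.79/0.85 = 255.05 mm.
From the linear strain diagram with ε_cu = 0.003: ε_t = 0.003 (d − c)/c = 0.003 × (860 − 255.05)/255.05 = 0.00712.
Since ε_t ≥ 0.005, the section is tension-controlled.

ε_t ≈ 0.00712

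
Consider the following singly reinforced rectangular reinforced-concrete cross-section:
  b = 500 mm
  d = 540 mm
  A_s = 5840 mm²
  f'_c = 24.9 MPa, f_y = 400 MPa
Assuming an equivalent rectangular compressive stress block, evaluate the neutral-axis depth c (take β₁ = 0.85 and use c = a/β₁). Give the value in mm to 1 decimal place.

c ≈ 259.7 mm

T = A_s f_y = 5840 × 400 = 2336000 N = 2336 kN.
Setting C = 0.85 f'_c a b equal to T: a = 2336000/(0.85 × 24.9 × 500) = 220.742 mm.
With β₁ = 0.85, c = a/β₁ = 220.742/0.85 = 259.7 mm.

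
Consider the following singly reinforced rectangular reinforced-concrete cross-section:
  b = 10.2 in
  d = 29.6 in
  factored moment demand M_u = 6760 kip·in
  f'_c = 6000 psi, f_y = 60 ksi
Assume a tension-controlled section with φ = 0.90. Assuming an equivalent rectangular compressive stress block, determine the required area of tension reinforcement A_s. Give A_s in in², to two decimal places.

M_n = M_u/φ = 6760/0.90 = 7511.11 kip·in.
From M_n = 0.85 f'_c a b (d − a/2):
a = d − √(d² − 2M_n/(0.85 f'_c b)) = 29.6 − √(29.6² − 2 × 7511.11/(0.85 × 6 × 10.2)) = 5.364 in.
A_s = 0.85 f'_c a b / f_y = 0.85 × 6 × 5.364 × 10.2 / 60 = 4.651 in².

A_s ≈ 4.65 in²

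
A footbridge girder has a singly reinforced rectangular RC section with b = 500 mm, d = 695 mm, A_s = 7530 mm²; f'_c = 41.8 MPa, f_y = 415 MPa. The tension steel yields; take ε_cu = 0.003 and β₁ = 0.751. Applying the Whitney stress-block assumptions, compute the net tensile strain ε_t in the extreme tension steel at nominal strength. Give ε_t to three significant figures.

a = A_s f_y/(0.85 f'_c b) = 175.90 mm.
β₁ = 0.751, so c = a/β₁ = 175.90/0.751 = 234.22 mm.
From the linear strain diagram with ε_cu = 0.003: ε_t = 0.003 (d − c)/c = 0.003 × (695 − 234.22)/234.22 = 0.00590.
Since ε_t ≥ 0.005, the section is tension-controlled.

ε_t ≈ 0.00590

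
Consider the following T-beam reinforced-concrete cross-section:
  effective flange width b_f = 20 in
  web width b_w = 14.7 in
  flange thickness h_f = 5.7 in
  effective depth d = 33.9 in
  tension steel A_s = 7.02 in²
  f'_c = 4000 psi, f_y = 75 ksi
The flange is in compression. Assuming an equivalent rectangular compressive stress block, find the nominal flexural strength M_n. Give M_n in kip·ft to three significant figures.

Tension: T = A_s f_y = 7.02 × 75 = 526.5 kips.
Try a within the flange: a = T/(0.85 f'_c b_f) = 526.5/(0.85 × 4 × 20) = 7.743 in.
a = 7.743 > h_f = 5.7 in: the block extends into the web. Split into flange-overhang and web parts.
C_f = 0.85 f'_c (b_f − b_w) h_f = 0.85 × 4 × (20 − 14.7) × 5.7 = 102.7 kips.
Remaining web compression depth: a_w = (T − C_f)/(0.85 f'_c b_w) = (526.5 − 102.7)/(0.85 × 4 × 14.7) = 8.479 in.
M_n = C_f(d − h_f/2) + (T − C_f)(d − a_w/2) = 102.7 × (33.9 − 2.85) + 423.8 × (33.9 − 4.2395) = 3188.8 + 12570.1 = 15758.9 kip·in.
M_n = 15758.9/12 = 1313.24 kip·ft.

M_n ≈ 1310 kip·ft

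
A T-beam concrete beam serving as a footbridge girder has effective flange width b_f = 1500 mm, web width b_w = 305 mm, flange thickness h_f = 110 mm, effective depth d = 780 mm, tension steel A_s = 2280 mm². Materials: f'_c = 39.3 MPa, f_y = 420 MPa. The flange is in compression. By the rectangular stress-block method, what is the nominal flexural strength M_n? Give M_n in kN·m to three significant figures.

Tension: T = A_s f_y = 2280 × 420 = 957600 N.
Try a within the flange: a = T/(0.85 f'_c b_f) = 957600/(0.85 × 39.3 × 1500) = 19.11 mm.
Since a = 19.11 ≤ h_f = 110 mm, the stress block lies entirely in the flange; analyse as a rectangular beam of width b_f.
M_n = T(d − a/2) = 957600 × (780 − 9.555) = 737.78 × 10⁶ N·mm.
M_n = 737.78 kN·m.

M_n ≈ 738 kN·m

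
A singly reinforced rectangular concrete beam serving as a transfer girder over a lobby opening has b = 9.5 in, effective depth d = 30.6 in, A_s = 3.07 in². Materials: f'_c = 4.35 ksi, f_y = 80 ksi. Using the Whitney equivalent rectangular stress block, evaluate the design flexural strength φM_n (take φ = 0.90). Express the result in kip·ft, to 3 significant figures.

φM_n ≈ 499 kip·ft

T = A_s f_y = 3.07 × 80 = 245.6 kips.
a = T/(0.85 f'_c b) = 245.6/(0.85 × 4.35 × 9.5) = 6.992 in.
M_n = T(d − a/2) = 245.6 × (30.6 − 3.496) = 6656.7 kip·in = 6656.7/12 = 554.73 kip·ft.
φM_n = 0.90 × 554.73 = 499.26 kip·ft.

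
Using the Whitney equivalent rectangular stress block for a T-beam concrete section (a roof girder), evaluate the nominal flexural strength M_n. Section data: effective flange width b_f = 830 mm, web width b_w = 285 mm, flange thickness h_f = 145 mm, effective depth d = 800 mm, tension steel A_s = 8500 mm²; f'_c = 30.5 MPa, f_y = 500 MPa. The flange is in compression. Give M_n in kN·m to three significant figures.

M_n ≈ 2920 kN·m

Tension: T = A_s f_y = 8500 × 500 = 4250000 N.
Try a within the flange: a = T/(0.85 f'_c b_f) = 4250000/(0.85 × 30.5 × 830) = 197.51 mm.
a = 197.51 > h_f = 145 mm: the block extends into the web. Split into flange-overhang and web parts.
C_f = 0.85 f'_c (b_f − b_w) h_f = 0.85 × 30.5 × (830 − 285) × 145 = 2048723 N.
Remaining web compression depth: a_w = (T − C_f)/(0.85 f'_c b_w) = (4250000 − 2048723)/(0.85 × 30.5 × 285) = 297.93 mm.
M_n = C_f(d − h_f/2) + (T − C_f)(d − a_w/2) = 2048723 × (800 − 72.5) + 2201277 × (800 − 148.965) = 1490.45 + 1433.11 = 2923.56 × 10⁶ N·mm.
M_n = 2923.56 kN·m.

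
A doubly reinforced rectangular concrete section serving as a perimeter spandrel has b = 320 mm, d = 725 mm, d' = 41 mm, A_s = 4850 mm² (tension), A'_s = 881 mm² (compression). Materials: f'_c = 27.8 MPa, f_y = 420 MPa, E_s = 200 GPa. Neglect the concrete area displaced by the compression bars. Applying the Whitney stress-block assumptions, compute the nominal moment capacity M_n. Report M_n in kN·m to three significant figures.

Assume both tension and compression steel yield.
Net tension couple steel: A_s − A'_s = 3969 mm².
a = (A_s − A'_s) f_y / (0.85 f'_c b) = 1666980/(0.85 × 27.8 × 320) = 220.45 mm.
c = a/β₁ = 220.45/0.85 = 259.35 mm; ε'_s = 0.003(c − d')/c = 0.0025 ≥ f_y/E_s = 0.0021, so compression steel does yield.
M_n = (A_s − A'_s) f_y (d − a/2) + A'_s f_y (d − d') = [1666980 × (725 − 110.225) + 370020 × (725 − 41)] × 10⁻⁶ = 1024.82 + 253.09 = 1277.91 kN·m.

M_n ≈ 1280 kN·m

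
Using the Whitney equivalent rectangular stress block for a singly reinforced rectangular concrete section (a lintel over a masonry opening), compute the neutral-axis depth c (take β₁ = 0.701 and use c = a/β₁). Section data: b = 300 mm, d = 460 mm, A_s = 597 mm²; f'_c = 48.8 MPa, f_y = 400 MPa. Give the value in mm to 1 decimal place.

T = A_s f_y = 597 × 400 = 238800 N = 238.8 kN.
Setting C = 0.85 f'_c a b equal to T: a = 238800/(0.85 × 48.8 × 300) = 19.190 mm.
With β₁ = 0.701, c = a/β₁ = 19.190/0.701 = 27.4 mm.

c ≈ 27.4 mm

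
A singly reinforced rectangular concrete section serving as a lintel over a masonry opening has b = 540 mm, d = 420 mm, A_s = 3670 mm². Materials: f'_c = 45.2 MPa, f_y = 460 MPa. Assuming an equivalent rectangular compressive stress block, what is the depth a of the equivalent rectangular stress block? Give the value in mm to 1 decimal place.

T = A_s f_y = 3670 × 460 = 1688200 N = 1688.2 kN.
Setting C = 0.85 f'_c a b equal to T: a = 1688200/(0.85 × 45.2 × 540) = 81.4 mm.

a ≈ 81.4 mm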